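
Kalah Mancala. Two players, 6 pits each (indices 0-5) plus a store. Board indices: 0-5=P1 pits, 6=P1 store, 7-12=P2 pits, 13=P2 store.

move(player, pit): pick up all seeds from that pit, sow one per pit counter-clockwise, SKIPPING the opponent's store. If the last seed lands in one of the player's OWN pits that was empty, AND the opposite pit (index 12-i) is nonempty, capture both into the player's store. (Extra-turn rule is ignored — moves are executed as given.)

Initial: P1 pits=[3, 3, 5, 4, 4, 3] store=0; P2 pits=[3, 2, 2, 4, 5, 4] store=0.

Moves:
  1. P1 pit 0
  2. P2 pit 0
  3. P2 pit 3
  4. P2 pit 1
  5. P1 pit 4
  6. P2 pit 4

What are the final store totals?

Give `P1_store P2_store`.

Move 1: P1 pit0 -> P1=[0,4,6,5,4,3](0) P2=[3,2,2,4,5,4](0)
Move 2: P2 pit0 -> P1=[0,4,6,5,4,3](0) P2=[0,3,3,5,5,4](0)
Move 3: P2 pit3 -> P1=[1,5,6,5,4,3](0) P2=[0,3,3,0,6,5](1)
Move 4: P2 pit1 -> P1=[1,5,6,5,4,3](0) P2=[0,0,4,1,7,5](1)
Move 5: P1 pit4 -> P1=[1,5,6,5,0,4](1) P2=[1,1,4,1,7,5](1)
Move 6: P2 pit4 -> P1=[2,6,7,6,1,4](1) P2=[1,1,4,1,0,6](2)

Answer: 1 2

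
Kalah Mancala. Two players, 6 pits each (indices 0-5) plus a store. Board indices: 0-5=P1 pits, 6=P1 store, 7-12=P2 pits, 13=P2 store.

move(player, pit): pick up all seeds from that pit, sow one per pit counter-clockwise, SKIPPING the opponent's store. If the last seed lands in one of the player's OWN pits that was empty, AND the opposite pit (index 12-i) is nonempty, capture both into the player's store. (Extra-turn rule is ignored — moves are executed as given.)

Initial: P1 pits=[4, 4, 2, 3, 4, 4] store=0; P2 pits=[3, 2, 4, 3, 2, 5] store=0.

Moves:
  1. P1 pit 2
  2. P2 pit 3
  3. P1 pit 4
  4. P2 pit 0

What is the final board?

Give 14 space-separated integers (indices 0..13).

Answer: 4 4 0 4 0 5 1 0 4 6 1 4 6 1

Derivation:
Move 1: P1 pit2 -> P1=[4,4,0,4,5,4](0) P2=[3,2,4,3,2,5](0)
Move 2: P2 pit3 -> P1=[4,4,0,4,5,4](0) P2=[3,2,4,0,3,6](1)
Move 3: P1 pit4 -> P1=[4,4,0,4,0,5](1) P2=[4,3,5,0,3,6](1)
Move 4: P2 pit0 -> P1=[4,4,0,4,0,5](1) P2=[0,4,6,1,4,6](1)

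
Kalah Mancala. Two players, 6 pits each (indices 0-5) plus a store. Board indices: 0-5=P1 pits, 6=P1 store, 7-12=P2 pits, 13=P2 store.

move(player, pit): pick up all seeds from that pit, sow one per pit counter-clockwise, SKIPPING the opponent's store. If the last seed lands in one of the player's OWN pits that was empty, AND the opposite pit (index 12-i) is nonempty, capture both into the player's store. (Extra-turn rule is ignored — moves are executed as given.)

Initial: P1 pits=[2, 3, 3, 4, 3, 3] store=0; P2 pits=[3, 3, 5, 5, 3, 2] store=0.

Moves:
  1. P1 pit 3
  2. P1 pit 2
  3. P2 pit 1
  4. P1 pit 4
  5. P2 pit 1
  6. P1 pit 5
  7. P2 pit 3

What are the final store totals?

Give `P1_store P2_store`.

Move 1: P1 pit3 -> P1=[2,3,3,0,4,4](1) P2=[4,3,5,5,3,2](0)
Move 2: P1 pit2 -> P1=[2,3,0,1,5,5](1) P2=[4,3,5,5,3,2](0)
Move 3: P2 pit1 -> P1=[2,3,0,1,5,5](1) P2=[4,0,6,6,4,2](0)
Move 4: P1 pit4 -> P1=[2,3,0,1,0,6](2) P2=[5,1,7,6,4,2](0)
Move 5: P2 pit1 -> P1=[2,3,0,1,0,6](2) P2=[5,0,8,6,4,2](0)
Move 6: P1 pit5 -> P1=[2,3,0,1,0,0](3) P2=[6,1,9,7,5,2](0)
Move 7: P2 pit3 -> P1=[3,4,1,2,0,0](3) P2=[6,1,9,0,6,3](1)

Answer: 3 1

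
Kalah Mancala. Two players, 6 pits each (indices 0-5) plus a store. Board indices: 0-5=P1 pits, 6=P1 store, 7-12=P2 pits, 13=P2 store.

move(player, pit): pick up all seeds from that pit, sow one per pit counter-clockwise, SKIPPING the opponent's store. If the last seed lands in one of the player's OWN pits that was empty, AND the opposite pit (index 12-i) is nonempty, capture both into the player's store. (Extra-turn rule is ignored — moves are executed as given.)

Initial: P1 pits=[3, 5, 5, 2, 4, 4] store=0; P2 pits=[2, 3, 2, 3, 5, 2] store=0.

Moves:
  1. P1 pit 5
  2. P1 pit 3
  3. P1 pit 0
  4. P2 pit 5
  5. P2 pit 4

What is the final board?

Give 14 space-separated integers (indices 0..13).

Move 1: P1 pit5 -> P1=[3,5,5,2,4,0](1) P2=[3,4,3,3,5,2](0)
Move 2: P1 pit3 -> P1=[3,5,5,0,5,0](5) P2=[0,4,3,3,5,2](0)
Move 3: P1 pit0 -> P1=[0,6,6,0,5,0](9) P2=[0,4,0,3,5,2](0)
Move 4: P2 pit5 -> P1=[1,6,6,0,5,0](9) P2=[0,4,0,3,5,0](1)
Move 5: P2 pit4 -> P1=[2,7,7,0,5,0](9) P2=[0,4,0,3,0,1](2)

Answer: 2 7 7 0 5 0 9 0 4 0 3 0 1 2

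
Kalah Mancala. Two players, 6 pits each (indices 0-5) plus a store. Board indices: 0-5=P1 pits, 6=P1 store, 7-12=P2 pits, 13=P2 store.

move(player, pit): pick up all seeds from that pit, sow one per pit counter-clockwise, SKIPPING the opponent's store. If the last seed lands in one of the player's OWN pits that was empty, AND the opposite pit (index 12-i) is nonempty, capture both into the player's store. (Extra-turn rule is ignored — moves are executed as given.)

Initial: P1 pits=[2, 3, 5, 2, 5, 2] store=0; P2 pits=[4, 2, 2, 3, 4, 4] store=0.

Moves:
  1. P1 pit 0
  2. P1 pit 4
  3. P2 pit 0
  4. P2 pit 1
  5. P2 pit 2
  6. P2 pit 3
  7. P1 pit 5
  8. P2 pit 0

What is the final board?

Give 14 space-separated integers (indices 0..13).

Answer: 2 5 7 2 0 0 2 0 2 0 0 8 8 2

Derivation:
Move 1: P1 pit0 -> P1=[0,4,6,2,5,2](0) P2=[4,2,2,3,4,4](0)
Move 2: P1 pit4 -> P1=[0,4,6,2,0,3](1) P2=[5,3,3,3,4,4](0)
Move 3: P2 pit0 -> P1=[0,4,6,2,0,3](1) P2=[0,4,4,4,5,5](0)
Move 4: P2 pit1 -> P1=[0,4,6,2,0,3](1) P2=[0,0,5,5,6,6](0)
Move 5: P2 pit2 -> P1=[1,4,6,2,0,3](1) P2=[0,0,0,6,7,7](1)
Move 6: P2 pit3 -> P1=[2,5,7,2,0,3](1) P2=[0,0,0,0,8,8](2)
Move 7: P1 pit5 -> P1=[2,5,7,2,0,0](2) P2=[1,1,0,0,8,8](2)
Move 8: P2 pit0 -> P1=[2,5,7,2,0,0](2) P2=[0,2,0,0,8,8](2)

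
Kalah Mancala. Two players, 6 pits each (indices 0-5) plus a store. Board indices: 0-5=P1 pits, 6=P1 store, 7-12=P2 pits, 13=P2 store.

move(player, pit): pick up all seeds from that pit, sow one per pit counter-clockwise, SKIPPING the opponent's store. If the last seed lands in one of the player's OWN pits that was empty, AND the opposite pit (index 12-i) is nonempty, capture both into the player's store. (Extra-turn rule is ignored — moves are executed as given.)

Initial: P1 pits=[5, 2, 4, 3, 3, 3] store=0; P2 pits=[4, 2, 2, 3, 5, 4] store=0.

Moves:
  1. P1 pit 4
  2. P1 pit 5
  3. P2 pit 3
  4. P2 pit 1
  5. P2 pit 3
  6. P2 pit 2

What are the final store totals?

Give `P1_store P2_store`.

Answer: 2 2

Derivation:
Move 1: P1 pit4 -> P1=[5,2,4,3,0,4](1) P2=[5,2,2,3,5,4](0)
Move 2: P1 pit5 -> P1=[5,2,4,3,0,0](2) P2=[6,3,3,3,5,4](0)
Move 3: P2 pit3 -> P1=[5,2,4,3,0,0](2) P2=[6,3,3,0,6,5](1)
Move 4: P2 pit1 -> P1=[5,2,4,3,0,0](2) P2=[6,0,4,1,7,5](1)
Move 5: P2 pit3 -> P1=[5,2,4,3,0,0](2) P2=[6,0,4,0,8,5](1)
Move 6: P2 pit2 -> P1=[5,2,4,3,0,0](2) P2=[6,0,0,1,9,6](2)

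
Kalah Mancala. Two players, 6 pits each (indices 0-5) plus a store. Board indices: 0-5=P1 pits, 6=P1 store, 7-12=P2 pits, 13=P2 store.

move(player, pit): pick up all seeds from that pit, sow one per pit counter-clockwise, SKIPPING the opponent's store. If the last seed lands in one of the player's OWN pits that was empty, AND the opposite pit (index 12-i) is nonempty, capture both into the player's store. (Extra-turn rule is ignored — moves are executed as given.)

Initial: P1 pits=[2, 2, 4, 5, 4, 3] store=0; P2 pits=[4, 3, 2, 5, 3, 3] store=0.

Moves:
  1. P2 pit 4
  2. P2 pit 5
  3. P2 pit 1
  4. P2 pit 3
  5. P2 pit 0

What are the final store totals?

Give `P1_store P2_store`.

Answer: 0 7

Derivation:
Move 1: P2 pit4 -> P1=[3,2,4,5,4,3](0) P2=[4,3,2,5,0,4](1)
Move 2: P2 pit5 -> P1=[4,3,5,5,4,3](0) P2=[4,3,2,5,0,0](2)
Move 3: P2 pit1 -> P1=[4,0,5,5,4,3](0) P2=[4,0,3,6,0,0](6)
Move 4: P2 pit3 -> P1=[5,1,6,5,4,3](0) P2=[4,0,3,0,1,1](7)
Move 5: P2 pit0 -> P1=[5,1,6,5,4,3](0) P2=[0,1,4,1,2,1](7)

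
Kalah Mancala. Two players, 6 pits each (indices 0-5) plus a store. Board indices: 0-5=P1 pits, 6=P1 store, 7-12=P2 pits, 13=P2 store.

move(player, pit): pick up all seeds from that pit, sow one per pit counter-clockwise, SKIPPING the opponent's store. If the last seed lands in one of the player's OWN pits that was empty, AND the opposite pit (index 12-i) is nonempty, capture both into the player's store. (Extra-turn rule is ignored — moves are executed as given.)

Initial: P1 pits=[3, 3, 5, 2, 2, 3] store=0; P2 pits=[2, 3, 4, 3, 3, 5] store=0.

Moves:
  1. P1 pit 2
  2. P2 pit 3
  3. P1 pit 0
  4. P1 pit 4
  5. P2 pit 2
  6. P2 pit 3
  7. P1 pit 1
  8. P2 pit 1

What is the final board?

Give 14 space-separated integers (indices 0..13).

Answer: 0 0 2 5 1 6 2 4 0 1 1 7 7 2

Derivation:
Move 1: P1 pit2 -> P1=[3,3,0,3,3,4](1) P2=[3,3,4,3,3,5](0)
Move 2: P2 pit3 -> P1=[3,3,0,3,3,4](1) P2=[3,3,4,0,4,6](1)
Move 3: P1 pit0 -> P1=[0,4,1,4,3,4](1) P2=[3,3,4,0,4,6](1)
Move 4: P1 pit4 -> P1=[0,4,1,4,0,5](2) P2=[4,3,4,0,4,6](1)
Move 5: P2 pit2 -> P1=[0,4,1,4,0,5](2) P2=[4,3,0,1,5,7](2)
Move 6: P2 pit3 -> P1=[0,4,1,4,0,5](2) P2=[4,3,0,0,6,7](2)
Move 7: P1 pit1 -> P1=[0,0,2,5,1,6](2) P2=[4,3,0,0,6,7](2)
Move 8: P2 pit1 -> P1=[0,0,2,5,1,6](2) P2=[4,0,1,1,7,7](2)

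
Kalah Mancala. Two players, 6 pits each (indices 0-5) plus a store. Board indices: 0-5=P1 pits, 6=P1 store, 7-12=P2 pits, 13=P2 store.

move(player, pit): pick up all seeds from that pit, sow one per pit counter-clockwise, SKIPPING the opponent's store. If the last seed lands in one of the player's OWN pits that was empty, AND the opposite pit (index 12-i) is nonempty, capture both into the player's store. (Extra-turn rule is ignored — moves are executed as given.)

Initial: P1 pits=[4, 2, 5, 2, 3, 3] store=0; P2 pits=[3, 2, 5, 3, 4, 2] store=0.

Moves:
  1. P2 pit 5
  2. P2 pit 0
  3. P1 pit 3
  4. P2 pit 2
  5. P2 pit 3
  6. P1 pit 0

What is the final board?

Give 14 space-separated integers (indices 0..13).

Move 1: P2 pit5 -> P1=[5,2,5,2,3,3](0) P2=[3,2,5,3,4,0](1)
Move 2: P2 pit0 -> P1=[5,2,5,2,3,3](0) P2=[0,3,6,4,4,0](1)
Move 3: P1 pit3 -> P1=[5,2,5,0,4,4](0) P2=[0,3,6,4,4,0](1)
Move 4: P2 pit2 -> P1=[6,3,5,0,4,4](0) P2=[0,3,0,5,5,1](2)
Move 5: P2 pit3 -> P1=[7,4,5,0,4,4](0) P2=[0,3,0,0,6,2](3)
Move 6: P1 pit0 -> P1=[0,5,6,1,5,5](1) P2=[1,3,0,0,6,2](3)

Answer: 0 5 6 1 5 5 1 1 3 0 0 6 2 3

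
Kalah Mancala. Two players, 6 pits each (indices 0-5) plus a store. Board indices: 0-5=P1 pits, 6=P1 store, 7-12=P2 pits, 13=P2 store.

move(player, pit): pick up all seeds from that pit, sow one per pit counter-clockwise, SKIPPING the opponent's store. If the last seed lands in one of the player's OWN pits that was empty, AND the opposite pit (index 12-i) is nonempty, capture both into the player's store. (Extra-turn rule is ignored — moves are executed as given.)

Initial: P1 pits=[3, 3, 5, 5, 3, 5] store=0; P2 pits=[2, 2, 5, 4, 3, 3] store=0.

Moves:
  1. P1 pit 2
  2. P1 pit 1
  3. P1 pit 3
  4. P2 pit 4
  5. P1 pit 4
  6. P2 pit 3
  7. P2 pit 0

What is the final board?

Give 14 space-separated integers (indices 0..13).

Answer: 5 1 2 0 0 8 3 0 5 8 1 2 6 2

Derivation:
Move 1: P1 pit2 -> P1=[3,3,0,6,4,6](1) P2=[3,2,5,4,3,3](0)
Move 2: P1 pit1 -> P1=[3,0,1,7,5,6](1) P2=[3,2,5,4,3,3](0)
Move 3: P1 pit3 -> P1=[3,0,1,0,6,7](2) P2=[4,3,6,5,3,3](0)
Move 4: P2 pit4 -> P1=[4,0,1,0,6,7](2) P2=[4,3,6,5,0,4](1)
Move 5: P1 pit4 -> P1=[4,0,1,0,0,8](3) P2=[5,4,7,6,0,4](1)
Move 6: P2 pit3 -> P1=[5,1,2,0,0,8](3) P2=[5,4,7,0,1,5](2)
Move 7: P2 pit0 -> P1=[5,1,2,0,0,8](3) P2=[0,5,8,1,2,6](2)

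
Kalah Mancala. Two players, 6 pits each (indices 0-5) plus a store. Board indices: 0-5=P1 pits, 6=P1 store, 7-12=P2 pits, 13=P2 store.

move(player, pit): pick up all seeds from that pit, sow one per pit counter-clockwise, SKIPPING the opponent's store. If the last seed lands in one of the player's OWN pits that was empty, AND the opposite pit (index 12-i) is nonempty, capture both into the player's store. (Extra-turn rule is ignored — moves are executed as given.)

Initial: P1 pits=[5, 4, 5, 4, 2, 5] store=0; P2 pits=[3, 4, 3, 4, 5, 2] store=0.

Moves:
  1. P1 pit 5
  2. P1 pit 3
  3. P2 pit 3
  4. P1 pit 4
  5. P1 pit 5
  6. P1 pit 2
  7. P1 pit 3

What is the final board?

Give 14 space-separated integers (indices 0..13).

Answer: 6 5 0 0 2 1 5 8 5 4 0 6 3 1

Derivation:
Move 1: P1 pit5 -> P1=[5,4,5,4,2,0](1) P2=[4,5,4,5,5,2](0)
Move 2: P1 pit3 -> P1=[5,4,5,0,3,1](2) P2=[5,5,4,5,5,2](0)
Move 3: P2 pit3 -> P1=[6,5,5,0,3,1](2) P2=[5,5,4,0,6,3](1)
Move 4: P1 pit4 -> P1=[6,5,5,0,0,2](3) P2=[6,5,4,0,6,3](1)
Move 5: P1 pit5 -> P1=[6,5,5,0,0,0](4) P2=[7,5,4,0,6,3](1)
Move 6: P1 pit2 -> P1=[6,5,0,1,1,1](5) P2=[8,5,4,0,6,3](1)
Move 7: P1 pit3 -> P1=[6,5,0,0,2,1](5) P2=[8,5,4,0,6,3](1)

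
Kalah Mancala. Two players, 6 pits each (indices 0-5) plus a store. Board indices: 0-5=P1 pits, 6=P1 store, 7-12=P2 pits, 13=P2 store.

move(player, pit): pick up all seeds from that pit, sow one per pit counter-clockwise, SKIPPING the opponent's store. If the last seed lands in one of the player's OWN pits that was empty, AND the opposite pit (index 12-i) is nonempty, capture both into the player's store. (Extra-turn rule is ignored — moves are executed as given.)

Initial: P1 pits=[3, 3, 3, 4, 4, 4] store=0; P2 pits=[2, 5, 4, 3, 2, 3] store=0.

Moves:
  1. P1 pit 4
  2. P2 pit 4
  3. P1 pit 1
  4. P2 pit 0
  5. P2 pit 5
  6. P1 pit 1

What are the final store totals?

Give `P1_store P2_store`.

Move 1: P1 pit4 -> P1=[3,3,3,4,0,5](1) P2=[3,6,4,3,2,3](0)
Move 2: P2 pit4 -> P1=[3,3,3,4,0,5](1) P2=[3,6,4,3,0,4](1)
Move 3: P1 pit1 -> P1=[3,0,4,5,0,5](8) P2=[3,0,4,3,0,4](1)
Move 4: P2 pit0 -> P1=[3,0,4,5,0,5](8) P2=[0,1,5,4,0,4](1)
Move 5: P2 pit5 -> P1=[4,1,5,5,0,5](8) P2=[0,1,5,4,0,0](2)
Move 6: P1 pit1 -> P1=[4,0,6,5,0,5](8) P2=[0,1,5,4,0,0](2)

Answer: 8 2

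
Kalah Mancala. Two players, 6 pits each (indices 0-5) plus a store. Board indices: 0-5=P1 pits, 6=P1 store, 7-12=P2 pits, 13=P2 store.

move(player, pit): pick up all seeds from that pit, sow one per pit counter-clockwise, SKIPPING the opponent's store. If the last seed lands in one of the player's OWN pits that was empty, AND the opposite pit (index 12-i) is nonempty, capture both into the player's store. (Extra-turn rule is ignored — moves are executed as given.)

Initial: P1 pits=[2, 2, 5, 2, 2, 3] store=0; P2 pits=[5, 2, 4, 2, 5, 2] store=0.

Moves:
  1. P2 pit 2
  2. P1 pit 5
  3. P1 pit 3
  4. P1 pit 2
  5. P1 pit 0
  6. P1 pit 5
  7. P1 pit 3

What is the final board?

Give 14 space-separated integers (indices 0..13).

Answer: 0 3 0 0 5 0 14 1 3 0 0 6 3 1

Derivation:
Move 1: P2 pit2 -> P1=[2,2,5,2,2,3](0) P2=[5,2,0,3,6,3](1)
Move 2: P1 pit5 -> P1=[2,2,5,2,2,0](1) P2=[6,3,0,3,6,3](1)
Move 3: P1 pit3 -> P1=[2,2,5,0,3,0](8) P2=[0,3,0,3,6,3](1)
Move 4: P1 pit2 -> P1=[2,2,0,1,4,1](9) P2=[1,3,0,3,6,3](1)
Move 5: P1 pit0 -> P1=[0,3,0,1,4,1](13) P2=[1,3,0,0,6,3](1)
Move 6: P1 pit5 -> P1=[0,3,0,1,4,0](14) P2=[1,3,0,0,6,3](1)
Move 7: P1 pit3 -> P1=[0,3,0,0,5,0](14) P2=[1,3,0,0,6,3](1)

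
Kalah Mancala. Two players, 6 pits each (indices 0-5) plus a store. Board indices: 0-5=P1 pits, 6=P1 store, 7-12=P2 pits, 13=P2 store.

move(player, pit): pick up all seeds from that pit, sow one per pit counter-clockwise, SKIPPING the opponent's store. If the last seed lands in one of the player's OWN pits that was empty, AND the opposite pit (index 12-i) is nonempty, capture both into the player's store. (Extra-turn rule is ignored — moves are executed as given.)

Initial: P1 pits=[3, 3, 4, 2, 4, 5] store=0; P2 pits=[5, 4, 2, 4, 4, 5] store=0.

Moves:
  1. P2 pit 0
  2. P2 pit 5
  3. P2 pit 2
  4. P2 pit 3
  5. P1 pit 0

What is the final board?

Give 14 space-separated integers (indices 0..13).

Answer: 0 6 6 3 5 5 0 0 5 0 0 7 1 7

Derivation:
Move 1: P2 pit0 -> P1=[3,3,4,2,4,5](0) P2=[0,5,3,5,5,6](0)
Move 2: P2 pit5 -> P1=[4,4,5,3,5,5](0) P2=[0,5,3,5,5,0](1)
Move 3: P2 pit2 -> P1=[0,4,5,3,5,5](0) P2=[0,5,0,6,6,0](6)
Move 4: P2 pit3 -> P1=[1,5,6,3,5,5](0) P2=[0,5,0,0,7,1](7)
Move 5: P1 pit0 -> P1=[0,6,6,3,5,5](0) P2=[0,5,0,0,7,1](7)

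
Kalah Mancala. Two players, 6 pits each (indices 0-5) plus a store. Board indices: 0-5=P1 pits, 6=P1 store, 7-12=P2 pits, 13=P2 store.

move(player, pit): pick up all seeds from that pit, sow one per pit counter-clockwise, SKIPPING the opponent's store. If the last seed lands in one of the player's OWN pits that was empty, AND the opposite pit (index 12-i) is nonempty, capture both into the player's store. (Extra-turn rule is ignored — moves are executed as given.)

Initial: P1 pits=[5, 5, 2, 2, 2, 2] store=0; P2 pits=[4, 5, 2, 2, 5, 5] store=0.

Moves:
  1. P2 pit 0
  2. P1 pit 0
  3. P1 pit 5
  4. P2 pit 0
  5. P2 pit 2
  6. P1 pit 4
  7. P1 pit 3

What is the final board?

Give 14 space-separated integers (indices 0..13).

Move 1: P2 pit0 -> P1=[5,5,2,2,2,2](0) P2=[0,6,3,3,6,5](0)
Move 2: P1 pit0 -> P1=[0,6,3,3,3,3](0) P2=[0,6,3,3,6,5](0)
Move 3: P1 pit5 -> P1=[0,6,3,3,3,0](1) P2=[1,7,3,3,6,5](0)
Move 4: P2 pit0 -> P1=[0,6,3,3,3,0](1) P2=[0,8,3,3,6,5](0)
Move 5: P2 pit2 -> P1=[0,6,3,3,3,0](1) P2=[0,8,0,4,7,6](0)
Move 6: P1 pit4 -> P1=[0,6,3,3,0,1](2) P2=[1,8,0,4,7,6](0)
Move 7: P1 pit3 -> P1=[0,6,3,0,1,2](3) P2=[1,8,0,4,7,6](0)

Answer: 0 6 3 0 1 2 3 1 8 0 4 7 6 0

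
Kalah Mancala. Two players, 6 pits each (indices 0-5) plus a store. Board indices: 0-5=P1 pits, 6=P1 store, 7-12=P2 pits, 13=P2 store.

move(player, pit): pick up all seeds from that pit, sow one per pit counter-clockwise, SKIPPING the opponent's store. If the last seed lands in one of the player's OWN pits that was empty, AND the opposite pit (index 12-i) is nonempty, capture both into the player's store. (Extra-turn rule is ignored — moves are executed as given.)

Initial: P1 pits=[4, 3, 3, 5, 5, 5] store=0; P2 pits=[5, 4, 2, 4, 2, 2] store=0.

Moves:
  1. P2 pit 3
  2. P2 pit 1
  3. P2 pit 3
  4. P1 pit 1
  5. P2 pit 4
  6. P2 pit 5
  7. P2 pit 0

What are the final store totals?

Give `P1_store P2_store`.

Move 1: P2 pit3 -> P1=[5,3,3,5,5,5](0) P2=[5,4,2,0,3,3](1)
Move 2: P2 pit1 -> P1=[5,3,3,5,5,5](0) P2=[5,0,3,1,4,4](1)
Move 3: P2 pit3 -> P1=[5,3,3,5,5,5](0) P2=[5,0,3,0,5,4](1)
Move 4: P1 pit1 -> P1=[5,0,4,6,6,5](0) P2=[5,0,3,0,5,4](1)
Move 5: P2 pit4 -> P1=[6,1,5,6,6,5](0) P2=[5,0,3,0,0,5](2)
Move 6: P2 pit5 -> P1=[7,2,6,7,6,5](0) P2=[5,0,3,0,0,0](3)
Move 7: P2 pit0 -> P1=[0,2,6,7,6,5](0) P2=[0,1,4,1,1,0](11)

Answer: 0 11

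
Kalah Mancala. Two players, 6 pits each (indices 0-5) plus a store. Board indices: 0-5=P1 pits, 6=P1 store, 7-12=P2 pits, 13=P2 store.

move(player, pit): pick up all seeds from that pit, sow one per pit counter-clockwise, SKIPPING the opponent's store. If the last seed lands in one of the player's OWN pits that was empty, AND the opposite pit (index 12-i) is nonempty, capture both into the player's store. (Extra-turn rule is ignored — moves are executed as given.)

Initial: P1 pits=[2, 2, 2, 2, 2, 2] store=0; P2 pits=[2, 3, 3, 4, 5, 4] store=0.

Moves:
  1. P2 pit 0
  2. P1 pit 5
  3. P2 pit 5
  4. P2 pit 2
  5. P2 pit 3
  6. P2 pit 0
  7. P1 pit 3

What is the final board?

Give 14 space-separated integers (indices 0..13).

Answer: 4 4 3 0 3 1 1 0 5 0 0 7 2 3

Derivation:
Move 1: P2 pit0 -> P1=[2,2,2,2,2,2](0) P2=[0,4,4,4,5,4](0)
Move 2: P1 pit5 -> P1=[2,2,2,2,2,0](1) P2=[1,4,4,4,5,4](0)
Move 3: P2 pit5 -> P1=[3,3,3,2,2,0](1) P2=[1,4,4,4,5,0](1)
Move 4: P2 pit2 -> P1=[3,3,3,2,2,0](1) P2=[1,4,0,5,6,1](2)
Move 5: P2 pit3 -> P1=[4,4,3,2,2,0](1) P2=[1,4,0,0,7,2](3)
Move 6: P2 pit0 -> P1=[4,4,3,2,2,0](1) P2=[0,5,0,0,7,2](3)
Move 7: P1 pit3 -> P1=[4,4,3,0,3,1](1) P2=[0,5,0,0,7,2](3)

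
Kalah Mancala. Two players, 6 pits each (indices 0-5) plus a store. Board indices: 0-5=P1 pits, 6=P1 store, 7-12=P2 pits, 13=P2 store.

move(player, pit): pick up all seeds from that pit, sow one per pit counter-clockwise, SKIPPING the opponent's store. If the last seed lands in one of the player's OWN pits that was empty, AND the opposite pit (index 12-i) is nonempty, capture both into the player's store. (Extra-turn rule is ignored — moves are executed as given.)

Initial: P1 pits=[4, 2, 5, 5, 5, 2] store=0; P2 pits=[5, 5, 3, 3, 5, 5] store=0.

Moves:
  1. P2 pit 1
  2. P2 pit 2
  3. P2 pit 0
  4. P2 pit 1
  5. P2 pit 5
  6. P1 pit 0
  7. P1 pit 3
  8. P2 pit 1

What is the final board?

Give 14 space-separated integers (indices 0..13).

Answer: 0 4 7 0 8 2 1 1 0 4 7 8 0 7

Derivation:
Move 1: P2 pit1 -> P1=[4,2,5,5,5,2](0) P2=[5,0,4,4,6,6](1)
Move 2: P2 pit2 -> P1=[4,2,5,5,5,2](0) P2=[5,0,0,5,7,7](2)
Move 3: P2 pit0 -> P1=[4,2,5,5,5,2](0) P2=[0,1,1,6,8,8](2)
Move 4: P2 pit1 -> P1=[4,2,5,5,5,2](0) P2=[0,0,2,6,8,8](2)
Move 5: P2 pit5 -> P1=[5,3,6,6,6,0](0) P2=[0,0,2,6,8,0](7)
Move 6: P1 pit0 -> P1=[0,4,7,7,7,1](0) P2=[0,0,2,6,8,0](7)
Move 7: P1 pit3 -> P1=[0,4,7,0,8,2](1) P2=[1,1,3,7,8,0](7)
Move 8: P2 pit1 -> P1=[0,4,7,0,8,2](1) P2=[1,0,4,7,8,0](7)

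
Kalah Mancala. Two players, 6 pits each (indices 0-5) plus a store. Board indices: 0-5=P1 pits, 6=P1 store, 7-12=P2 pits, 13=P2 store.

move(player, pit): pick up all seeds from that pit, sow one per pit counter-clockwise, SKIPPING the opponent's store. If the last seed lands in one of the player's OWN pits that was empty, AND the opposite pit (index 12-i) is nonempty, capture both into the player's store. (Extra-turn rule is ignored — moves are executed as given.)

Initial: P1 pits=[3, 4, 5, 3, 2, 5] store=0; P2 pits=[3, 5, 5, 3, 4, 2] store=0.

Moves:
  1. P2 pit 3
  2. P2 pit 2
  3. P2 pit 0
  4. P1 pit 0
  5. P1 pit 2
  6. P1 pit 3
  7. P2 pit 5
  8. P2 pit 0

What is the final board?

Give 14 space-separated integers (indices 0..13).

Move 1: P2 pit3 -> P1=[3,4,5,3,2,5](0) P2=[3,5,5,0,5,3](1)
Move 2: P2 pit2 -> P1=[4,4,5,3,2,5](0) P2=[3,5,0,1,6,4](2)
Move 3: P2 pit0 -> P1=[4,4,5,3,2,5](0) P2=[0,6,1,2,6,4](2)
Move 4: P1 pit0 -> P1=[0,5,6,4,3,5](0) P2=[0,6,1,2,6,4](2)
Move 5: P1 pit2 -> P1=[0,5,0,5,4,6](1) P2=[1,7,1,2,6,4](2)
Move 6: P1 pit3 -> P1=[0,5,0,0,5,7](2) P2=[2,8,1,2,6,4](2)
Move 7: P2 pit5 -> P1=[1,6,1,0,5,7](2) P2=[2,8,1,2,6,0](3)
Move 8: P2 pit0 -> P1=[1,6,1,0,5,7](2) P2=[0,9,2,2,6,0](3)

Answer: 1 6 1 0 5 7 2 0 9 2 2 6 0 3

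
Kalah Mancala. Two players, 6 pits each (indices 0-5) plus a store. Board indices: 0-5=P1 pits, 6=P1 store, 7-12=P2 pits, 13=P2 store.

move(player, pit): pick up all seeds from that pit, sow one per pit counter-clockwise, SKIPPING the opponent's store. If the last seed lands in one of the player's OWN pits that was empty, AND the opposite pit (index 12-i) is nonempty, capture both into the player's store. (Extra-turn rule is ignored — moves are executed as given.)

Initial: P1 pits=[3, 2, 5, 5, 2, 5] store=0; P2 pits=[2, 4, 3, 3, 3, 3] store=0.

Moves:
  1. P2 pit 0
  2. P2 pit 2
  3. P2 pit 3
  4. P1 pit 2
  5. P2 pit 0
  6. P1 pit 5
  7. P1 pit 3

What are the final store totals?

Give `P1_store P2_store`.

Answer: 3 2

Derivation:
Move 1: P2 pit0 -> P1=[3,2,5,5,2,5](0) P2=[0,5,4,3,3,3](0)
Move 2: P2 pit2 -> P1=[3,2,5,5,2,5](0) P2=[0,5,0,4,4,4](1)
Move 3: P2 pit3 -> P1=[4,2,5,5,2,5](0) P2=[0,5,0,0,5,5](2)
Move 4: P1 pit2 -> P1=[4,2,0,6,3,6](1) P2=[1,5,0,0,5,5](2)
Move 5: P2 pit0 -> P1=[4,2,0,6,3,6](1) P2=[0,6,0,0,5,5](2)
Move 6: P1 pit5 -> P1=[4,2,0,6,3,0](2) P2=[1,7,1,1,6,5](2)
Move 7: P1 pit3 -> P1=[4,2,0,0,4,1](3) P2=[2,8,2,1,6,5](2)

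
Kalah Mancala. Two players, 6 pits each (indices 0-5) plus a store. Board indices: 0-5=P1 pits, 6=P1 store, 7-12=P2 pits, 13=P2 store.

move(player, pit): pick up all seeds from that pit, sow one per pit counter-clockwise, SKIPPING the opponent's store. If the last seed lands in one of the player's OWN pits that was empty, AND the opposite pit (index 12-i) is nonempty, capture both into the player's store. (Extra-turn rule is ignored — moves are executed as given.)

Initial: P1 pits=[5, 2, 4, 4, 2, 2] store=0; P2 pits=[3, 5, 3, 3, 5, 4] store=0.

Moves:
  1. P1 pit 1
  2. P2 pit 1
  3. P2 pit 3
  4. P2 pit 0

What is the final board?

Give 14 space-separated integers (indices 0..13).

Move 1: P1 pit1 -> P1=[5,0,5,5,2,2](0) P2=[3,5,3,3,5,4](0)
Move 2: P2 pit1 -> P1=[5,0,5,5,2,2](0) P2=[3,0,4,4,6,5](1)
Move 3: P2 pit3 -> P1=[6,0,5,5,2,2](0) P2=[3,0,4,0,7,6](2)
Move 4: P2 pit0 -> P1=[6,0,0,5,2,2](0) P2=[0,1,5,0,7,6](8)

Answer: 6 0 0 5 2 2 0 0 1 5 0 7 6 8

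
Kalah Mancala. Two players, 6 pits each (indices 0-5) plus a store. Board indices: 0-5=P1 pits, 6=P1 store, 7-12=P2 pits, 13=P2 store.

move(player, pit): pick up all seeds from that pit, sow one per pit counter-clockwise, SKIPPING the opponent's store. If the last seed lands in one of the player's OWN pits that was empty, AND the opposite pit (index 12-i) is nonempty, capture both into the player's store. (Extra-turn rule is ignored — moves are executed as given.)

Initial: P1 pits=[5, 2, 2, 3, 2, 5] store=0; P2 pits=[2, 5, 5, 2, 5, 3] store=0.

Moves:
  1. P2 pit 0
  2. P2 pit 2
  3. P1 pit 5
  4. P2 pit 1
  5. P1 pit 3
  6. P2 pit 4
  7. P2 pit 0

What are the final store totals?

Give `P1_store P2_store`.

Move 1: P2 pit0 -> P1=[5,2,2,3,2,5](0) P2=[0,6,6,2,5,3](0)
Move 2: P2 pit2 -> P1=[6,3,2,3,2,5](0) P2=[0,6,0,3,6,4](1)
Move 3: P1 pit5 -> P1=[6,3,2,3,2,0](1) P2=[1,7,1,4,6,4](1)
Move 4: P2 pit1 -> P1=[7,4,2,3,2,0](1) P2=[1,0,2,5,7,5](2)
Move 5: P1 pit3 -> P1=[7,4,2,0,3,1](2) P2=[1,0,2,5,7,5](2)
Move 6: P2 pit4 -> P1=[8,5,3,1,4,1](2) P2=[1,0,2,5,0,6](3)
Move 7: P2 pit0 -> P1=[8,5,3,1,0,1](2) P2=[0,0,2,5,0,6](8)

Answer: 2 8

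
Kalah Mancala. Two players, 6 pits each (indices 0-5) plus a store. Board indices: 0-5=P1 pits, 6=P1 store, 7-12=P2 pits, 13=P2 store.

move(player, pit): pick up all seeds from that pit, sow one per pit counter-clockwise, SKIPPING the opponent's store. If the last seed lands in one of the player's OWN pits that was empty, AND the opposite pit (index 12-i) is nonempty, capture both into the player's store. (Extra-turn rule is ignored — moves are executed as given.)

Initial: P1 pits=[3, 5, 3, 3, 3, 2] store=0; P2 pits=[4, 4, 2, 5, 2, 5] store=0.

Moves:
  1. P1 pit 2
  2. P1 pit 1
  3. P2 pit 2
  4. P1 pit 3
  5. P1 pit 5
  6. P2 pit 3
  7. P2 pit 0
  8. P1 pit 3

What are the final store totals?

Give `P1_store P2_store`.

Answer: 3 2

Derivation:
Move 1: P1 pit2 -> P1=[3,5,0,4,4,3](0) P2=[4,4,2,5,2,5](0)
Move 2: P1 pit1 -> P1=[3,0,1,5,5,4](1) P2=[4,4,2,5,2,5](0)
Move 3: P2 pit2 -> P1=[3,0,1,5,5,4](1) P2=[4,4,0,6,3,5](0)
Move 4: P1 pit3 -> P1=[3,0,1,0,6,5](2) P2=[5,5,0,6,3,5](0)
Move 5: P1 pit5 -> P1=[3,0,1,0,6,0](3) P2=[6,6,1,7,3,5](0)
Move 6: P2 pit3 -> P1=[4,1,2,1,6,0](3) P2=[6,6,1,0,4,6](1)
Move 7: P2 pit0 -> P1=[4,1,2,1,6,0](3) P2=[0,7,2,1,5,7](2)
Move 8: P1 pit3 -> P1=[4,1,2,0,7,0](3) P2=[0,7,2,1,5,7](2)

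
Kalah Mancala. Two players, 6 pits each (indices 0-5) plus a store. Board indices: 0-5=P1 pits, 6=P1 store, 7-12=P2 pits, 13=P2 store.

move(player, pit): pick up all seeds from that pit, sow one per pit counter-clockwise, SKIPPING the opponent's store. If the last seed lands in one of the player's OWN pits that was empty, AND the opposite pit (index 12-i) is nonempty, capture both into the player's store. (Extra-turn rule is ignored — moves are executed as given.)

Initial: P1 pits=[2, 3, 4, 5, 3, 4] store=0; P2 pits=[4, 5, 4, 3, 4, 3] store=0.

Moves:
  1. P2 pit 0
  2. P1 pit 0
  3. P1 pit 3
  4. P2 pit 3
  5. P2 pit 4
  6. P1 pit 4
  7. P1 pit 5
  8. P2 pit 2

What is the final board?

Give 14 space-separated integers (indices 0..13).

Move 1: P2 pit0 -> P1=[2,3,4,5,3,4](0) P2=[0,6,5,4,5,3](0)
Move 2: P1 pit0 -> P1=[0,4,5,5,3,4](0) P2=[0,6,5,4,5,3](0)
Move 3: P1 pit3 -> P1=[0,4,5,0,4,5](1) P2=[1,7,5,4,5,3](0)
Move 4: P2 pit3 -> P1=[1,4,5,0,4,5](1) P2=[1,7,5,0,6,4](1)
Move 5: P2 pit4 -> P1=[2,5,6,1,4,5](1) P2=[1,7,5,0,0,5](2)
Move 6: P1 pit4 -> P1=[2,5,6,1,0,6](2) P2=[2,8,5,0,0,5](2)
Move 7: P1 pit5 -> P1=[2,5,6,1,0,0](3) P2=[3,9,6,1,1,5](2)
Move 8: P2 pit2 -> P1=[3,6,6,1,0,0](3) P2=[3,9,0,2,2,6](3)

Answer: 3 6 6 1 0 0 3 3 9 0 2 2 6 3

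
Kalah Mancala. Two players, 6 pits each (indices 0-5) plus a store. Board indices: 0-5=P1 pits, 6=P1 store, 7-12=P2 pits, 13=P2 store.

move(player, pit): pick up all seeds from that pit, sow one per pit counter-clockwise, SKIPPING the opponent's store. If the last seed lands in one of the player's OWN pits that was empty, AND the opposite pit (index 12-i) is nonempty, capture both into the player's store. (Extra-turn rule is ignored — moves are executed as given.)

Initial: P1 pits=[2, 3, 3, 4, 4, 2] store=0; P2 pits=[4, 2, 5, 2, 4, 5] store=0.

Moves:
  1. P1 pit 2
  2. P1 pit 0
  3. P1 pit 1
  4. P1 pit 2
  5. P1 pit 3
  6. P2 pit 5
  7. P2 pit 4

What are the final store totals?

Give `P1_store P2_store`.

Answer: 4 2

Derivation:
Move 1: P1 pit2 -> P1=[2,3,0,5,5,3](0) P2=[4,2,5,2,4,5](0)
Move 2: P1 pit0 -> P1=[0,4,0,5,5,3](3) P2=[4,2,5,0,4,5](0)
Move 3: P1 pit1 -> P1=[0,0,1,6,6,4](3) P2=[4,2,5,0,4,5](0)
Move 4: P1 pit2 -> P1=[0,0,0,7,6,4](3) P2=[4,2,5,0,4,5](0)
Move 5: P1 pit3 -> P1=[0,0,0,0,7,5](4) P2=[5,3,6,1,4,5](0)
Move 6: P2 pit5 -> P1=[1,1,1,1,7,5](4) P2=[5,3,6,1,4,0](1)
Move 7: P2 pit4 -> P1=[2,2,1,1,7,5](4) P2=[5,3,6,1,0,1](2)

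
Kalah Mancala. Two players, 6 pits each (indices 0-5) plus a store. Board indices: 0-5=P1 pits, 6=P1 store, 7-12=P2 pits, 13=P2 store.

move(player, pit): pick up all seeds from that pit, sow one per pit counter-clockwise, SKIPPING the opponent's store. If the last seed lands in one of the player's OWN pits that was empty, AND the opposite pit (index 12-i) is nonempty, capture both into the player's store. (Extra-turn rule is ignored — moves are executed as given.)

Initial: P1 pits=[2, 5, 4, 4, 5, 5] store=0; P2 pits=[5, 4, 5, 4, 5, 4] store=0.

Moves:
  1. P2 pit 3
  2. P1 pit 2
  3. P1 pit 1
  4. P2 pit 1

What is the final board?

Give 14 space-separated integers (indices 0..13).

Answer: 3 0 1 6 7 7 2 5 0 6 1 7 6 1

Derivation:
Move 1: P2 pit3 -> P1=[3,5,4,4,5,5](0) P2=[5,4,5,0,6,5](1)
Move 2: P1 pit2 -> P1=[3,5,0,5,6,6](1) P2=[5,4,5,0,6,5](1)
Move 3: P1 pit1 -> P1=[3,0,1,6,7,7](2) P2=[5,4,5,0,6,5](1)
Move 4: P2 pit1 -> P1=[3,0,1,6,7,7](2) P2=[5,0,6,1,7,6](1)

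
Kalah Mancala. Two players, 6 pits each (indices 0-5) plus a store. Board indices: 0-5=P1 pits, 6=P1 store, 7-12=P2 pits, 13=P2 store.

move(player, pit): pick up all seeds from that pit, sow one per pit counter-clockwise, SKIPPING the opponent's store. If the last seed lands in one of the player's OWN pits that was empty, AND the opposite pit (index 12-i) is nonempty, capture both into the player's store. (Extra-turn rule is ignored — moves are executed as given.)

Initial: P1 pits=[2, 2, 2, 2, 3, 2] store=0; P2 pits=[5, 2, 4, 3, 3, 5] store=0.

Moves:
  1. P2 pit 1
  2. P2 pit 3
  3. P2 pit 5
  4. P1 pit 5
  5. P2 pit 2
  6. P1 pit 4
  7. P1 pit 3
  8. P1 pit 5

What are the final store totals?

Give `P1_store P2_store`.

Move 1: P2 pit1 -> P1=[2,2,2,2,3,2](0) P2=[5,0,5,4,3,5](0)
Move 2: P2 pit3 -> P1=[3,2,2,2,3,2](0) P2=[5,0,5,0,4,6](1)
Move 3: P2 pit5 -> P1=[4,3,3,3,4,2](0) P2=[5,0,5,0,4,0](2)
Move 4: P1 pit5 -> P1=[4,3,3,3,4,0](1) P2=[6,0,5,0,4,0](2)
Move 5: P2 pit2 -> P1=[5,3,3,3,4,0](1) P2=[6,0,0,1,5,1](3)
Move 6: P1 pit4 -> P1=[5,3,3,3,0,1](2) P2=[7,1,0,1,5,1](3)
Move 7: P1 pit3 -> P1=[5,3,3,0,1,2](3) P2=[7,1,0,1,5,1](3)
Move 8: P1 pit5 -> P1=[5,3,3,0,1,0](4) P2=[8,1,0,1,5,1](3)

Answer: 4 3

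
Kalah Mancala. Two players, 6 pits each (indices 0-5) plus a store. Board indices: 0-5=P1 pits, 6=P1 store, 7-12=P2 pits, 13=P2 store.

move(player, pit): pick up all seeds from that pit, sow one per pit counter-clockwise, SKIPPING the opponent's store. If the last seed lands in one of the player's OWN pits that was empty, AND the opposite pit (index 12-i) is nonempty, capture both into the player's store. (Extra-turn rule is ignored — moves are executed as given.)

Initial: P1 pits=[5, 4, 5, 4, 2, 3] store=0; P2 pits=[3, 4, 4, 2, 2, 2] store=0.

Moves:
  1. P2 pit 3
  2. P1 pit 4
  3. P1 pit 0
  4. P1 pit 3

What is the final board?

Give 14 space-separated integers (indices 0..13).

Move 1: P2 pit3 -> P1=[5,4,5,4,2,3](0) P2=[3,4,4,0,3,3](0)
Move 2: P1 pit4 -> P1=[5,4,5,4,0,4](1) P2=[3,4,4,0,3,3](0)
Move 3: P1 pit0 -> P1=[0,5,6,5,1,5](1) P2=[3,4,4,0,3,3](0)
Move 4: P1 pit3 -> P1=[0,5,6,0,2,6](2) P2=[4,5,4,0,3,3](0)

Answer: 0 5 6 0 2 6 2 4 5 4 0 3 3 0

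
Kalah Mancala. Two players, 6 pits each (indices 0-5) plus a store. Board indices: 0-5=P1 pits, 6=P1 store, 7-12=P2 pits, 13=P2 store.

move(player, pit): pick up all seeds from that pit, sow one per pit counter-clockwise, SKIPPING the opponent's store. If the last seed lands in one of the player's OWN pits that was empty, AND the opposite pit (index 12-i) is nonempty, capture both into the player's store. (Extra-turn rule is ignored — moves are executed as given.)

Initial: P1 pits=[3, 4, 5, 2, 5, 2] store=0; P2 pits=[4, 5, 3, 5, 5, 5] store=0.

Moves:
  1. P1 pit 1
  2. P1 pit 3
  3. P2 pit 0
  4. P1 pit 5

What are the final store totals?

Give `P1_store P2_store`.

Answer: 2 0

Derivation:
Move 1: P1 pit1 -> P1=[3,0,6,3,6,3](0) P2=[4,5,3,5,5,5](0)
Move 2: P1 pit3 -> P1=[3,0,6,0,7,4](1) P2=[4,5,3,5,5,5](0)
Move 3: P2 pit0 -> P1=[3,0,6,0,7,4](1) P2=[0,6,4,6,6,5](0)
Move 4: P1 pit5 -> P1=[3,0,6,0,7,0](2) P2=[1,7,5,6,6,5](0)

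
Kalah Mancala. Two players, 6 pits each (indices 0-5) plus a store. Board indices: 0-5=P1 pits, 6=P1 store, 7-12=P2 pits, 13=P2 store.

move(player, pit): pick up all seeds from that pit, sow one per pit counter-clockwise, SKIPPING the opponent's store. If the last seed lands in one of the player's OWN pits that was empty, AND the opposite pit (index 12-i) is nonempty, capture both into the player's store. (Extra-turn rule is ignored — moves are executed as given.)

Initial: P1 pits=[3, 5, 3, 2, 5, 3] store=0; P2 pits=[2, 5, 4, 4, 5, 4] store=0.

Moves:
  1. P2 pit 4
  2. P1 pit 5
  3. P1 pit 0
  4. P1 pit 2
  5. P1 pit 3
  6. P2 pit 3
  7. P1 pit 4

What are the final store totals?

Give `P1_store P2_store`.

Answer: 4 2

Derivation:
Move 1: P2 pit4 -> P1=[4,6,4,2,5,3](0) P2=[2,5,4,4,0,5](1)
Move 2: P1 pit5 -> P1=[4,6,4,2,5,0](1) P2=[3,6,4,4,0,5](1)
Move 3: P1 pit0 -> P1=[0,7,5,3,6,0](1) P2=[3,6,4,4,0,5](1)
Move 4: P1 pit2 -> P1=[0,7,0,4,7,1](2) P2=[4,6,4,4,0,5](1)
Move 5: P1 pit3 -> P1=[0,7,0,0,8,2](3) P2=[5,6,4,4,0,5](1)
Move 6: P2 pit3 -> P1=[1,7,0,0,8,2](3) P2=[5,6,4,0,1,6](2)
Move 7: P1 pit4 -> P1=[1,7,0,0,0,3](4) P2=[6,7,5,1,2,7](2)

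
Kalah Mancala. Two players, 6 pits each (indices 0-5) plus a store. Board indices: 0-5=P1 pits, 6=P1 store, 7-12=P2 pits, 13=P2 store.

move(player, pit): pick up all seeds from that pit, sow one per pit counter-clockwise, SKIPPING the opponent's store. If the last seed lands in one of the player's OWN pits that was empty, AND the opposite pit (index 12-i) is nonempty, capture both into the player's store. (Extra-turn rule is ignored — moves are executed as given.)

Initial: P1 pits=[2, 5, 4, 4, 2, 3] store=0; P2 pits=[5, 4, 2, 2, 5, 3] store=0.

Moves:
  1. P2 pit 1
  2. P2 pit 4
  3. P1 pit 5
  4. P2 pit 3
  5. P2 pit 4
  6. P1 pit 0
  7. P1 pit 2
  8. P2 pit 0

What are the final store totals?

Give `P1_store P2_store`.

Answer: 2 3

Derivation:
Move 1: P2 pit1 -> P1=[2,5,4,4,2,3](0) P2=[5,0,3,3,6,4](0)
Move 2: P2 pit4 -> P1=[3,6,5,5,2,3](0) P2=[5,0,3,3,0,5](1)
Move 3: P1 pit5 -> P1=[3,6,5,5,2,0](1) P2=[6,1,3,3,0,5](1)
Move 4: P2 pit3 -> P1=[3,6,5,5,2,0](1) P2=[6,1,3,0,1,6](2)
Move 5: P2 pit4 -> P1=[3,6,5,5,2,0](1) P2=[6,1,3,0,0,7](2)
Move 6: P1 pit0 -> P1=[0,7,6,6,2,0](1) P2=[6,1,3,0,0,7](2)
Move 7: P1 pit2 -> P1=[0,7,0,7,3,1](2) P2=[7,2,3,0,0,7](2)
Move 8: P2 pit0 -> P1=[1,7,0,7,3,1](2) P2=[0,3,4,1,1,8](3)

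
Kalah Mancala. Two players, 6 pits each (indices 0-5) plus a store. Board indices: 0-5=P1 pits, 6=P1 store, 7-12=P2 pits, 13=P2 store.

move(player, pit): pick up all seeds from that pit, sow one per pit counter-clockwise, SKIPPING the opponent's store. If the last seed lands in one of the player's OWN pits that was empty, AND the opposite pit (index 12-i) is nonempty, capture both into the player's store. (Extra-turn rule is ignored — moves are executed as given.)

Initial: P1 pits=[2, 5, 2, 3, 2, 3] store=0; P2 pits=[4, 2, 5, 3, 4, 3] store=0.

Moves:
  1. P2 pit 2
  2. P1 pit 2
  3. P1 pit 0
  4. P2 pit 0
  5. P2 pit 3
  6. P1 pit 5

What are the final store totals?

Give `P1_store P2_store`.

Move 1: P2 pit2 -> P1=[3,5,2,3,2,3](0) P2=[4,2,0,4,5,4](1)
Move 2: P1 pit2 -> P1=[3,5,0,4,3,3](0) P2=[4,2,0,4,5,4](1)
Move 3: P1 pit0 -> P1=[0,6,1,5,3,3](0) P2=[4,2,0,4,5,4](1)
Move 4: P2 pit0 -> P1=[0,6,1,5,3,3](0) P2=[0,3,1,5,6,4](1)
Move 5: P2 pit3 -> P1=[1,7,1,5,3,3](0) P2=[0,3,1,0,7,5](2)
Move 6: P1 pit5 -> P1=[1,7,1,5,3,0](1) P2=[1,4,1,0,7,5](2)

Answer: 1 2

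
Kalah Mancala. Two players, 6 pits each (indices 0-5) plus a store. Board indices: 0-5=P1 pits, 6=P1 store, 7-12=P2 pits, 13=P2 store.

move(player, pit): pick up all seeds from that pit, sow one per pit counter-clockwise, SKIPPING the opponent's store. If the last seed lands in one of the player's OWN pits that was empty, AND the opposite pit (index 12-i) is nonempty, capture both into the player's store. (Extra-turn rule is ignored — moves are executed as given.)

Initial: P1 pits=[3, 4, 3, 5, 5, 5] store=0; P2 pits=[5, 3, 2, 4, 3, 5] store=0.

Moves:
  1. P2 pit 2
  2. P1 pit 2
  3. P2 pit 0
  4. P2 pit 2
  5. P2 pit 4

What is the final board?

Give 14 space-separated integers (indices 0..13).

Move 1: P2 pit2 -> P1=[3,4,3,5,5,5](0) P2=[5,3,0,5,4,5](0)
Move 2: P1 pit2 -> P1=[3,4,0,6,6,6](0) P2=[5,3,0,5,4,5](0)
Move 3: P2 pit0 -> P1=[3,4,0,6,6,6](0) P2=[0,4,1,6,5,6](0)
Move 4: P2 pit2 -> P1=[3,4,0,6,6,6](0) P2=[0,4,0,7,5,6](0)
Move 5: P2 pit4 -> P1=[4,5,1,6,6,6](0) P2=[0,4,0,7,0,7](1)

Answer: 4 5 1 6 6 6 0 0 4 0 7 0 7 1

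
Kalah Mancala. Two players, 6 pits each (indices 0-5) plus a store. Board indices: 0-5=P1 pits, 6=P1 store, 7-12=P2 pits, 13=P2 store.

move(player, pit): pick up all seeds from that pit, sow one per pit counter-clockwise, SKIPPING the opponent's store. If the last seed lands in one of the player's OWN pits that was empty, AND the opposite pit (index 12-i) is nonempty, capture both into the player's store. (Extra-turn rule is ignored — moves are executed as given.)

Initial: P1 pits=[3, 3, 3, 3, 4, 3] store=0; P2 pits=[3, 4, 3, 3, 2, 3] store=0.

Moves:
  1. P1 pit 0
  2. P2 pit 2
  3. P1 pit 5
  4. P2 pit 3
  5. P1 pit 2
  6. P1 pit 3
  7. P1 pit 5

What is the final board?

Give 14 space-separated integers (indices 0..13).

Move 1: P1 pit0 -> P1=[0,4,4,4,4,3](0) P2=[3,4,3,3,2,3](0)
Move 2: P2 pit2 -> P1=[0,4,4,4,4,3](0) P2=[3,4,0,4,3,4](0)
Move 3: P1 pit5 -> P1=[0,4,4,4,4,0](1) P2=[4,5,0,4,3,4](0)
Move 4: P2 pit3 -> P1=[1,4,4,4,4,0](1) P2=[4,5,0,0,4,5](1)
Move 5: P1 pit2 -> P1=[1,4,0,5,5,1](2) P2=[4,5,0,0,4,5](1)
Move 6: P1 pit3 -> P1=[1,4,0,0,6,2](3) P2=[5,6,0,0,4,5](1)
Move 7: P1 pit5 -> P1=[1,4,0,0,6,0](4) P2=[6,6,0,0,4,5](1)

Answer: 1 4 0 0 6 0 4 6 6 0 0 4 5 1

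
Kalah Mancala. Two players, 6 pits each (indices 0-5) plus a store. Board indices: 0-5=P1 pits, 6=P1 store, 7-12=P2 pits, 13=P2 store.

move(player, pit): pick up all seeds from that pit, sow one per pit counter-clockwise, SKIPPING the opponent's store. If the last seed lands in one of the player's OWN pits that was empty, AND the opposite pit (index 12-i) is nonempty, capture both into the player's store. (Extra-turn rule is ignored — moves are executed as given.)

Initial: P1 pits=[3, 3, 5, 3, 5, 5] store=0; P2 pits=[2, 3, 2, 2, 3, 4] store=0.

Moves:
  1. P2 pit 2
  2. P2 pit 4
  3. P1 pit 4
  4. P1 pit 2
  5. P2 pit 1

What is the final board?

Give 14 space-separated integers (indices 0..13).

Move 1: P2 pit2 -> P1=[3,3,5,3,5,5](0) P2=[2,3,0,3,4,4](0)
Move 2: P2 pit4 -> P1=[4,4,5,3,5,5](0) P2=[2,3,0,3,0,5](1)
Move 3: P1 pit4 -> P1=[4,4,5,3,0,6](1) P2=[3,4,1,3,0,5](1)
Move 4: P1 pit2 -> P1=[4,4,0,4,1,7](2) P2=[4,4,1,3,0,5](1)
Move 5: P2 pit1 -> P1=[4,4,0,4,1,7](2) P2=[4,0,2,4,1,6](1)

Answer: 4 4 0 4 1 7 2 4 0 2 4 1 6 1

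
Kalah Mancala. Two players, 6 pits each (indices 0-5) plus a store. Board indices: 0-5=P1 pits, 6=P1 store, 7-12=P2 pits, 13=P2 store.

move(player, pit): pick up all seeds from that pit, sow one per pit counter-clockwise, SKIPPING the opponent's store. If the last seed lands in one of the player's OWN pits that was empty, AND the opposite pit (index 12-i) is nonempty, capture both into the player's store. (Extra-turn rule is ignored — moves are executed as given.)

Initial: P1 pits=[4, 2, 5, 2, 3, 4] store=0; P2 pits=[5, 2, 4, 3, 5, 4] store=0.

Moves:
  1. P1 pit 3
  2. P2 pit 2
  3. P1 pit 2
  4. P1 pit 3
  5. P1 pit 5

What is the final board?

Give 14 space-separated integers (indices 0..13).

Answer: 4 2 0 0 6 0 2 7 3 1 5 7 5 1

Derivation:
Move 1: P1 pit3 -> P1=[4,2,5,0,4,5](0) P2=[5,2,4,3,5,4](0)
Move 2: P2 pit2 -> P1=[4,2,5,0,4,5](0) P2=[5,2,0,4,6,5](1)
Move 3: P1 pit2 -> P1=[4,2,0,1,5,6](1) P2=[6,2,0,4,6,5](1)
Move 4: P1 pit3 -> P1=[4,2,0,0,6,6](1) P2=[6,2,0,4,6,5](1)
Move 5: P1 pit5 -> P1=[4,2,0,0,6,0](2) P2=[7,3,1,5,7,5](1)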